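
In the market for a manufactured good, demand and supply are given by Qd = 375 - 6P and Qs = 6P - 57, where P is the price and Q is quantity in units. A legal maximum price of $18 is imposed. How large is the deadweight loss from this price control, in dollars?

1944

Equilibrium: 375 - 6P = 6P - 57, so 432 = 12P and P* = 36, Q* = 159.
The ceiling of 18 is below the equilibrium price 36, so it binds.
At P = 18: Qd = 375 - 6·18 = 267 and Qs = 6·18 - 57 = 51.
Quantity traded falls to 51. At Q = 51 the demand price is (375 - 51)/6 = 54 and the supply price is (57 + 51)/6 = 18.
Deadweight loss = ½ · (54 - 18) · (159 - 51) = ½ · 36 · 108 = 1944.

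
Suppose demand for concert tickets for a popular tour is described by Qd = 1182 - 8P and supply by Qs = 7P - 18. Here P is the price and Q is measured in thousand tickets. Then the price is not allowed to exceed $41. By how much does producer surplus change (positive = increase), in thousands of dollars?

-15814.5

In a free market, 1182 - 8P = 7P - 18 gives the equilibrium P* = 80, Q* = 542.
The ceiling of 41 is below the equilibrium price 80, so it binds.
At P = 41: Qd = 1182 - 8·41 = 854 and Qs = 7·41 - 18 = 269.
Producer surplus without the control is ½ · (80 - 18/7) · 542 = 146882/7.
With the ceiling, producers sell 269 units at 41, so PS = ½ · (41 - 18/7) · 269 = 72361/14.
Change in producer surplus = 72361/14 - 146882/7 = -15814.5.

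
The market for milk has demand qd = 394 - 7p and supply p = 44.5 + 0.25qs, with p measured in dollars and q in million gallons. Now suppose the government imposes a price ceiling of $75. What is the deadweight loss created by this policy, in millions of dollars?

Rearranging supply gives qs = 4p - 178. Without the control the market clears where 394 - 7p = 4p - 178, i.e. p* = 52 and q* = 30.
Since 75 is above p* = 52, the ceiling does not bind and the free-market outcome prevails.
Since the control does not bind, no trades are prevented and deadweight loss is zero.

0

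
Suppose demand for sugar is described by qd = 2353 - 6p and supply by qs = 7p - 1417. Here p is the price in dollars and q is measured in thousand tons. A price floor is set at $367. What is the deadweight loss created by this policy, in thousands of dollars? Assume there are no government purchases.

Equilibrium: 2353 - 6p = 7p - 1417, so 3770 = 13p and p* = 290, q* = 613.
Because the floor (367) lies above the market-clearing price, it is binding.
At p = 367: qd = 2353 - 6·367 = 151 and qs = 7·367 - 1417 = 1152.
Quantity traded falls to 151. At q = 151 the demand price is (2353 - 151)/6 = 367 and the supply price is (1417 + 151)/7 = 224.
Deadweight loss = ½ · (367 - 224) · (613 - 151) = ½ · 143 · 462 = 33033.

33033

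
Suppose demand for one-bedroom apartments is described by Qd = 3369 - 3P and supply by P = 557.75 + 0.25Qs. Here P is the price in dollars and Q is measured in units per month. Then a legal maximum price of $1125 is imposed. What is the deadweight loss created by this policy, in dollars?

Rearranging supply gives Qs = 4P - 2231. Without the control the market clears where 3369 - 3P = 4P - 2231, i.e. P* = 800 and Q* = 969.
The ceiling of 1125 is above the equilibrium price 800, so it is not binding; the market clears at P* = 800, Q* = 969.
Since the control does not bind, no trades are prevented and deadweight loss is zero.

0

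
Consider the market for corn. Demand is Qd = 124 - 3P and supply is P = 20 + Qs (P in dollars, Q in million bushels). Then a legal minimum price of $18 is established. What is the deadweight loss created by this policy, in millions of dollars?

0

Rearranging supply gives Qs = P - 20. Setting quantity demanded equal to quantity supplied, 124 - 3P = P - 20, gives P* = 36 and Q* = 16.
Since 18 is below P* = 36, the floor does not bind and the free-market outcome prevails.
Since the control does not bind, no trades are prevented and deadweight loss is zero.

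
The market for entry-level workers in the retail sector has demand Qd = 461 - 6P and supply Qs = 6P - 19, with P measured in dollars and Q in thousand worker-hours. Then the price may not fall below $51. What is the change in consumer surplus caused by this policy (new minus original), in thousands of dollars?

Without the control the market clears where 461 - 6P = 6P - 19, i.e. P* = 40 and Q* = 221.
The floor of 51 is above the equilibrium price 40, so it binds.
At P = 51: Qd = 461 - 6·51 = 155 and Qs = 6·51 - 19 = 287.
Consumer surplus without the control is ½ · (461/6 - 40) · 221 = 48841/12.
With the floor, consumers buy 155 units at 51, so CS = ½ · (461/6 - 51) · 155 = 24025/12.
Change in consumer surplus = 24025/12 - 48841/12 = -2068.

-2068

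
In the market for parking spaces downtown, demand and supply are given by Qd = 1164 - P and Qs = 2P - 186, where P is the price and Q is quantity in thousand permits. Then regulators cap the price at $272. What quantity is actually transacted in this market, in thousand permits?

358

Setting quantity demanded equal to quantity supplied, 1164 - P = 2P - 186, gives P* = 450 and Q* = 714.
Because the ceiling (272) lies below the market-clearing price, it is binding.
At P = 272: Qd = 1164 - 272 = 892 and Qs = 2·272 - 186 = 358.
The quantity actually transacted is the short side, supply: 358.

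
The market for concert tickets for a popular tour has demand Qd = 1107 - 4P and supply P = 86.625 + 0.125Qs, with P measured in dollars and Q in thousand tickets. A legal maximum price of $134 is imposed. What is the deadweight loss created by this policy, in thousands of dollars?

3072

Rearranging supply gives Qs = 8P - 693. In a free market, 1107 - 4P = 8P - 693 gives the equilibrium P* = 150, Q* = 507.
Because the ceiling (134) lies below the market-clearing price, it is binding.
At P = 134: Qd = 1107 - 4·134 = 571 and Qs = 8·134 - 693 = 379.
Quantity traded falls to 379. At Q = 379 the demand price is (1107 - 379)/4 = 182 and the supply price is (693 + 379)/8 = 134.
Deadweight loss = ½ · (182 - 134) · (507 - 379) = ½ · 48 · 128 = 3072.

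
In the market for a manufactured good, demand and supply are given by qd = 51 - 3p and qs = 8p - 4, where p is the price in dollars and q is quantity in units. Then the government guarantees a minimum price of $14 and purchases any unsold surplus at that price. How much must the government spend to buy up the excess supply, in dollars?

1386

In a free market, 51 - 3p = 8p - 4 gives the equilibrium p* = 5, q* = 36.
Since 14 > 5, the floor is binding.
At p = 14: qd = 51 - 3·14 = 9 and qs = 8·14 - 4 = 108.
Surplus = qs - qd = 99.
Government expenditure = surplus × support price = 99 × 14 = 1386.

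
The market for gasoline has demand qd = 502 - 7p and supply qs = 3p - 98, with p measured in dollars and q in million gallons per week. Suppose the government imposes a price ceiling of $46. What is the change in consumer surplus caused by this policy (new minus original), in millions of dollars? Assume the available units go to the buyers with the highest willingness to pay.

In a free market, 502 - 7p = 3p - 98 gives the equilibrium p* = 60, q* = 82.
Since 46 < 60, the ceiling is binding.
At p = 46: qd = 502 - 7·46 = 180 and qs = 3·46 - 98 = 40.
Consumer surplus without the control is ½ · (502/7 - 60) · 82 = 3362/7.
With the ceiling, 40 units are sold at 46 (assume they go to the highest-value buyers). The demand price at q = 40 is 66, so CS = ½ · [(502/7 - 46) + (66 - 46)] · 40 = 6400/7.
Change in consumer surplus = 6400/7 - 3362/7 = 434.

434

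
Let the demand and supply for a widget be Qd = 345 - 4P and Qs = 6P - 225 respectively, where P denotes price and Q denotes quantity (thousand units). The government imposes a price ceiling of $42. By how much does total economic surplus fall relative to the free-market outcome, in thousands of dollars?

Equilibrium: 345 - 4P = 6P - 225, so 570 = 10P and P* = 57, Q* = 117.
Because the ceiling (42) lies below the market-clearing price, it is binding.
At P = 42: Qd = 345 - 4·42 = 177 and Qs = 6·42 - 225 = 27.
Quantity traded falls to 27. At Q = 27 the demand price is (345 - 27)/4 = 79.5 and the supply price is (225 + 27)/6 = 42.
Deadweight loss = ½ · (79.5 - 42) · (117 - 27) = ½ · 37.5 · 90 = 1687.5.

1687.5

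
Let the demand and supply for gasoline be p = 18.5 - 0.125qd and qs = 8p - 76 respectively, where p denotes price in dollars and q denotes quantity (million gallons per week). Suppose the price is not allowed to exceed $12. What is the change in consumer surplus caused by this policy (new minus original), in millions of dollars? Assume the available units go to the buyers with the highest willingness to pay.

24

Rearranging demand gives qd = 148 - 8p. In a free market, 148 - 8p = 8p - 76 gives the equilibrium p* = 14, q* = 36.
Because the ceiling (12) lies below the market-clearing price, it is binding.
At p = 12: qd = 148 - 8·12 = 52 and qs = 8·12 - 76 = 20.
Consumer surplus without the control is ½ · (18.5 - 14) · 36 = 81.
With the ceiling, 20 units are sold at 12 (assume they go to the highest-value buyers). The demand price at q = 20 is 16, so CS = ½ · [(18.5 - 12) + (16 - 12)] · 20 = 105.
Change in consumer surplus = 105 - 81 = 24.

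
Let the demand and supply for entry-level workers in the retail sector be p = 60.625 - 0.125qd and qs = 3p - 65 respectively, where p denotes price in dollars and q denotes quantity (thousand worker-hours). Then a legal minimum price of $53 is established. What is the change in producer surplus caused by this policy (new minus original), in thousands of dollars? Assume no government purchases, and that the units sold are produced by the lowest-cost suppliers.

Rearranging demand gives qd = 485 - 8p. In a free market, 485 - 8p = 3p - 65 gives the equilibrium p* = 50, q* = 85.
Because the floor (53) lies above the market-clearing price, it is binding.
At p = 53: qd = 485 - 8·53 = 61 and qs = 3·53 - 65 = 94.
Producer surplus without the control is ½ · (50 - 65/3) · 85 = 7225/6.
With the floor, 61 units are sold at 53. The supply price at q = 61 is 42, so PS = ½ · [(53 - 65/3) + (53 - 42)] · 61 = 7747/6.
Change in producer surplus = 7747/6 - 7225/6 = 87.

87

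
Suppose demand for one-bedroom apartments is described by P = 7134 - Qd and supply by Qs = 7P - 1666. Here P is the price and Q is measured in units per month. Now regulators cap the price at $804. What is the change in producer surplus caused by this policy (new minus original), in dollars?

Rearranging demand gives Qd = 7134 - P. Without the control the market clears where 7134 - P = 7P - 1666, i.e. P* = 1100 and Q* = 6034.
Since 804 < 1100, the ceiling is binding.
At P = 804: Qd = 7134 - 804 = 6330 and Qs = 7·804 - 1666 = 3962.
Producer surplus without the control is ½ · (1100 - 238) · 6034 = 2600654.
With the ceiling, producers sell 3962 units at 804, so PS = ½ · (804 - 238) · 3962 = 1121246.
Change in producer surplus = 1121246 - 2600654 = -1479408.

-1479408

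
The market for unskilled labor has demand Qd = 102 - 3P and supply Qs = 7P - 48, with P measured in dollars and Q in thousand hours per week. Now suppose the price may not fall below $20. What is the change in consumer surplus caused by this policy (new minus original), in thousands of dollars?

Without the control the market clears where 102 - 3P = 7P - 48, i.e. P* = 15 and Q* = 57.
Since 20 > 15, the floor is binding.
At P = 20: Qd = 102 - 3·20 = 42 and Qs = 7·20 - 48 = 92.
Consumer surplus without the control is ½ · (34 - 15) · 57 = 541.5.
With the floor, consumers buy 42 units at 20, so CS = ½ · (34 - 20) · 42 = 294.
Change in consumer surplus = 294 - 541.5 = -247.5.

-247.5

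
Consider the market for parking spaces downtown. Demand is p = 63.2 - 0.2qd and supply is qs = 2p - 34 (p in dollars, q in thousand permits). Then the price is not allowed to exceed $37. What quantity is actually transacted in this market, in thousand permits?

Rearranging demand gives qd = 316 - 5p. Setting quantity demanded equal to quantity supplied, 316 - 5p = 2p - 34, gives p* = 50 and q* = 66.
Because the ceiling (37) lies below the market-clearing price, it is binding.
At p = 37: qd = 316 - 5·37 = 131 and qs = 2·37 - 34 = 40.
The quantity actually transacted is the short side, supply: 40.

40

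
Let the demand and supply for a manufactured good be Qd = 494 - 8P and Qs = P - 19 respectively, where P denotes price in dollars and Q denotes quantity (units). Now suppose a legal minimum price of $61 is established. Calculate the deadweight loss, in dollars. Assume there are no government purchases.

In a free market, 494 - 8P = P - 19 gives the equilibrium P* = 57, Q* = 38.
Because the floor (61) lies above the market-clearing price, it is binding.
At P = 61: Qd = 494 - 8·61 = 6 and Qs = 61 - 19 = 42.
Quantity traded falls to 6. At Q = 6 the demand price is (494 - 6)/8 = 61 and the supply price is 19 + 6 = 25.
Deadweight loss = ½ · (61 - 25) · (38 - 6) = ½ · 36 · 32 = 576.

576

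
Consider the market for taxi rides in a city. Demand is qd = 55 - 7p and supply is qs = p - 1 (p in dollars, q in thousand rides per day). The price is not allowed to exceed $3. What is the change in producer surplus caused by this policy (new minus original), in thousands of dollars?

-16

Setting quantity demanded equal to quantity supplied, 55 - 7p = p - 1, gives p* = 7 and q* = 6.
The ceiling of 3 is below the equilibrium price 7, so it binds.
At p = 3: qd = 55 - 7·3 = 34 and qs = 3 - 1 = 2.
Producer surplus without the control is ½ · (7 - 1) · 6 = 18.
With the ceiling, producers sell 2 units at 3, so PS = ½ · (3 - 1) · 2 = 2.
Change in producer surplus = 2 - 18 = -16.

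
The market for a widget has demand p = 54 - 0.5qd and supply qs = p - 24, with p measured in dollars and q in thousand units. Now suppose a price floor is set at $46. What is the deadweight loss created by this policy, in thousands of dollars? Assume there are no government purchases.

Rearranging demand gives qd = 108 - 2p. Equilibrium: 108 - 2p = p - 24, so 132 = 3p and p* = 44, q* = 20.
Because the floor (46) lies above the market-clearing price, it is binding.
At p = 46: qd = 108 - 2·46 = 16 and qs = 46 - 24 = 22.
Quantity traded falls to 16. At q = 16 the demand price is (108 - 16)/2 = 46 and the supply price is 24 + 16 = 40.
Deadweight loss = ½ · (46 - 40) · (20 - 16) = ½ · 6 · 4 = 12.

12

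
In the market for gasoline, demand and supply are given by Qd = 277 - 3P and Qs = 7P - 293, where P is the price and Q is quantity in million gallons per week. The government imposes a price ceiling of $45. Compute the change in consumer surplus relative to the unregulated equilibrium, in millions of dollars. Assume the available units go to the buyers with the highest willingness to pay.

In a free market, 277 - 3P = 7P - 293 gives the equilibrium P* = 57, Q* = 106.
Since 45 < 57, the ceiling is binding.
At P = 45: Qd = 277 - 3·45 = 142 and Qs = 7·45 - 293 = 22.
Consumer surplus without the control is ½ · (277/3 - 57) · 106 = 5618/3.
With the ceiling, 22 units are sold at 45 (assume they go to the highest-value buyers). The demand price at Q = 22 is 85, so CS = ½ · [(277/3 - 45) + (85 - 45)] · 22 = 2882/3.
Change in consumer surplus = 2882/3 - 5618/3 = -912.

-912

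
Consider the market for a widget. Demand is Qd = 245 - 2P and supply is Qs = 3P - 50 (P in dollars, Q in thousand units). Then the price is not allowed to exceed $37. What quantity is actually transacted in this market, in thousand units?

Setting quantity demanded equal to quantity supplied, 245 - 2P = 3P - 50, gives P* = 59 and Q* = 127.
Because the ceiling (37) lies below the market-clearing price, it is binding.
At P = 37: Qd = 245 - 2·37 = 171 and Qs = 3·37 - 50 = 61.
The quantity actually transacted is the short side, supply: 61.

61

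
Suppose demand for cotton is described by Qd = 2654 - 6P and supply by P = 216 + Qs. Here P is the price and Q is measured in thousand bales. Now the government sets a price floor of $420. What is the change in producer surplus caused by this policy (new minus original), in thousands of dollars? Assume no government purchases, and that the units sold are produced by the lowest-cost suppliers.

-460

Rearranging supply gives Qs = P - 216. In a free market, 2654 - 6P = P - 216 gives the equilibrium P* = 410, Q* = 194.
Since 420 > 410, the floor is binding.
At P = 420: Qd = 2654 - 6·420 = 134 and Qs = 420 - 216 = 204.
Producer surplus without the control is ½ · (410 - 216) · 194 = 18818.
With the floor, 134 units are sold at 420. The supply price at Q = 134 is 350, so PS = ½ · [(420 - 216) + (420 - 350)] · 134 = 18358.
Change in producer surplus = 18358 - 18818 = -460.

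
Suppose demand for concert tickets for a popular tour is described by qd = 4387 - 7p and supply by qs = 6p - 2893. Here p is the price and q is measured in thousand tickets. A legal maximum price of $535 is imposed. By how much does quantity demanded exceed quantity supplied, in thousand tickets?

Setting quantity demanded equal to quantity supplied, 4387 - 7p = 6p - 2893, gives p* = 560 and q* = 467.
Because the ceiling (535) lies below the market-clearing price, it is binding.
At p = 535: qd = 4387 - 7·535 = 642 and qs = 6·535 - 2893 = 317.
Shortage = qd - qs = 642 - 317 = 325.

325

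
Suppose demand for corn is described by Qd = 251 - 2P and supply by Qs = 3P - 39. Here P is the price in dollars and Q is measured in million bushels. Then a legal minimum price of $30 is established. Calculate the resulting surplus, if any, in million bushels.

Equilibrium: 251 - 2P = 3P - 39, so 290 = 5P and P* = 58, Q* = 135.
Since 30 is below P* = 58, the floor does not bind and the free-market outcome prevails.
Since the control does not bind, there is no surplus.

0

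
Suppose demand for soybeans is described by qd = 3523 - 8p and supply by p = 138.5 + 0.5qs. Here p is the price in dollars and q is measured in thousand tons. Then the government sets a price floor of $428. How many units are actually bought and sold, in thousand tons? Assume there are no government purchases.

99

Rearranging supply gives qs = 2p - 277. Setting quantity demanded equal to quantity supplied, 3523 - 8p = 2p - 277, gives p* = 380 and q* = 483.
The floor of 428 is above the equilibrium price 380, so it binds.
At p = 428: qd = 3523 - 8·428 = 99 and qs = 2·428 - 277 = 579.
The quantity actually transacted is the short side, demand: 99.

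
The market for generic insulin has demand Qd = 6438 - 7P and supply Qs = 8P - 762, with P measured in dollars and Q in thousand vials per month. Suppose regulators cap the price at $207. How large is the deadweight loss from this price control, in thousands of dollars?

Equilibrium: 6438 - 7P = 8P - 762, so 7200 = 15P and P* = 480, Q* = 3078.
Since 207 < 480, the ceiling is binding.
At P = 207: Qd = 6438 - 7·207 = 4989 and Qs = 8·207 - 762 = 894.
Quantity traded falls to 894. At Q = 894 the demand price is (6438 - 894)/7 = 792 and the supply price is (762 + 894)/8 = 207.
Deadweight loss = ½ · (792 - 207) · (3078 - 894) = ½ · 585 · 2184 = 638820.

638820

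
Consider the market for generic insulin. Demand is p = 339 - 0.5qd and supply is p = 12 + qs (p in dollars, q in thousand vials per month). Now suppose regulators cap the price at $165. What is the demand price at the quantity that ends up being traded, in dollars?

262.5

Rearranging demand gives qd = 678 - 2p; rearranging supply gives qs = p - 12. Setting quantity demanded equal to quantity supplied, 678 - 2p = p - 12, gives p* = 230 and q* = 218.
Because the ceiling (165) lies below the market-clearing price, it is binding.
At p = 165: qd = 678 - 2·165 = 348 and qs = 165 - 12 = 153.
Only 153 units reach the market. On the demand curve, the marginal buyer's willingness to pay at q = 153 is (678 - 153)/2 = 262.5.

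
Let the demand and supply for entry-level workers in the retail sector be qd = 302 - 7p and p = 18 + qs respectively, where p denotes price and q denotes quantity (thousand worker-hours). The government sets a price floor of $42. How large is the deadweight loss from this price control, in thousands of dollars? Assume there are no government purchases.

Rearranging supply gives qs = p - 18. Without the control the market clears where 302 - 7p = p - 18, i.e. p* = 40 and q* = 22.
Since 42 > 40, the floor is binding.
At p = 42: qd = 302 - 7·42 = 8 and qs = 42 - 18 = 24.
Quantity traded falls to 8. At q = 8 the demand price is (302 - 8)/7 = 42 and the supply price is 18 + 8 = 26.
Deadweight loss = ½ · (42 - 26) · (22 - 8) = ½ · 16 · 14 = 112.

112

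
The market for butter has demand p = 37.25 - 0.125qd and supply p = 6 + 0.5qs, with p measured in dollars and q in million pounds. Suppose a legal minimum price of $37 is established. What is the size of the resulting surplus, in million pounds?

60

Rearranging demand gives qd = 298 - 8p; rearranging supply gives qs = 2p - 12. Equilibrium: 298 - 8p = 2p - 12, so 310 = 10p and p* = 31, q* = 50.
Because the floor (37) lies above the market-clearing price, it is binding.
At p = 37: qd = 298 - 8·37 = 2 and qs = 2·37 - 12 = 62.
Surplus = qs - qd = 62 - 2 = 60.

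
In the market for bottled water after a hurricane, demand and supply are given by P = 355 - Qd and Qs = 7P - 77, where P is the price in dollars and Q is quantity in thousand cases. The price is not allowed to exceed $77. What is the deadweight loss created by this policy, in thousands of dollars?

Rearranging demand gives Qd = 355 - P. Setting quantity demanded equal to quantity supplied, 355 - P = 7P - 77, gives P* = 54 and Q* = 301.
The ceiling of 77 is above the equilibrium price 54, so it is not binding; the market clears at P* = 54, Q* = 301.
Since the control does not bind, no trades are prevented and deadweight loss is zero.

0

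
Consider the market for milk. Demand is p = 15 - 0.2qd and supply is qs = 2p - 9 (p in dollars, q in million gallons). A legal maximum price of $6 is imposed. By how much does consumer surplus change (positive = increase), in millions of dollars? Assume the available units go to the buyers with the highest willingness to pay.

3.6

Rearranging demand gives qd = 75 - 5p. In a free market, 75 - 5p = 2p - 9 gives the equilibrium p* = 12, q* = 15.
Since 6 < 12, the ceiling is binding.
At p = 6: qd = 75 - 5·6 = 45 and qs = 2·6 - 9 = 3.
Consumer surplus without the control is ½ · (15 - 12) · 15 = 22.5.
With the ceiling, 3 units are sold at 6 (assume they go to the highest-value buyers). The demand price at q = 3 is 14.4, so CS = ½ · [(15 - 6) + (14.4 - 6)] · 3 = 26.1.
Change in consumer surplus = 26.1 - 22.5 = 3.6.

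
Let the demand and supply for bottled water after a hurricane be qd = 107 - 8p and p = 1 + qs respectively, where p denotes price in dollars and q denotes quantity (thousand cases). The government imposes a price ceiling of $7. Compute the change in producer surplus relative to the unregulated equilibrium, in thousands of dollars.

-42.5

Rearranging supply gives qs = p - 1. Without the control the market clears where 107 - 8p = p - 1, i.e. p* = 12 and q* = 11.
Since 7 < 12, the ceiling is binding.
At p = 7: qd = 107 - 8·7 = 51 and qs = 7 - 1 = 6.
Producer surplus without the control is ½ · (12 - 1) · 11 = 60.5.
With the ceiling, producers sell 6 units at 7, so PS = ½ · (7 - 1) · 6 = 18.
Change in producer surplus = 18 - 60.5 = -42.5.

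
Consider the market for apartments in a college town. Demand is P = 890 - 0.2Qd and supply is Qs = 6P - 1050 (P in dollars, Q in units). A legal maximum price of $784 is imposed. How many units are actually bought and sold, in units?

Rearranging demand gives Qd = 4450 - 5P. Without the control the market clears where 4450 - 5P = 6P - 1050, i.e. P* = 500 and Q* = 1950.
Since 784 is above P* = 500, the ceiling does not bind and the free-market outcome prevails.

1950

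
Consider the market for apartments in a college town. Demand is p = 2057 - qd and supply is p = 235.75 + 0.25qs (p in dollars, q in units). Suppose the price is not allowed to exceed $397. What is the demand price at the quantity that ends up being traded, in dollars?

Rearranging demand gives qd = 2057 - p; rearranging supply gives qs = 4p - 943. Equilibrium: 2057 - p = 4p - 943, so 3000 = 5p and p* = 600, q* = 1457.
Because the ceiling (397) lies below the market-clearing price, it is binding.
At p = 397: qd = 2057 - 397 = 1660 and qs = 4·397 - 943 = 645.
Only 645 units reach the market. On the demand curve, the marginal buyer's willingness to pay at q = 645 is (2057 - 645) = 1412.

1412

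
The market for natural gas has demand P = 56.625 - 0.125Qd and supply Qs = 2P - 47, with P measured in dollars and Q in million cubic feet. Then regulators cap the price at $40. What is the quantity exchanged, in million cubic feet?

33

Rearranging demand gives Qd = 453 - 8P. Equilibrium: 453 - 8P = 2P - 47, so 500 = 10P and P* = 50, Q* = 53.
Because the ceiling (40) lies below the market-clearing price, it is binding.
At P = 40: Qd = 453 - 8·40 = 133 and Qs = 2·40 - 47 = 33.
The quantity actually transacted is the short side, supply: 33.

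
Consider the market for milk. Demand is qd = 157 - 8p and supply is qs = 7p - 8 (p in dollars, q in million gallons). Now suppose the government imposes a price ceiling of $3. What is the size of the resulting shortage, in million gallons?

Without the control the market clears where 157 - 8p = 7p - 8, i.e. p* = 11 and q* = 69.
Because the ceiling (3) lies below the market-clearing price, it is binding.
At p = 3: qd = 157 - 8·3 = 133 and qs = 7·3 - 8 = 13.
Shortage = qd - qs = 133 - 13 = 120.

120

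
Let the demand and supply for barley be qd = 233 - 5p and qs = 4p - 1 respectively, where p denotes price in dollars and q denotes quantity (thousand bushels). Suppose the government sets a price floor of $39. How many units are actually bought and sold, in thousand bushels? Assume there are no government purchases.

38

In a free market, 233 - 5p = 4p - 1 gives the equilibrium p* = 26, q* = 103.
Since 39 > 26, the floor is binding.
At p = 39: qd = 233 - 5·39 = 38 and qs = 4·39 - 1 = 155.
The quantity actually transacted is the short side, demand: 38.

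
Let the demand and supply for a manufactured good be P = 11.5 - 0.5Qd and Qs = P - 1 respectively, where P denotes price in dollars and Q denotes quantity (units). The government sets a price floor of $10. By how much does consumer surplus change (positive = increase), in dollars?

-10

Rearranging demand gives Qd = 23 - 2P. Without the control the market clears where 23 - 2P = P - 1, i.e. P* = 8 and Q* = 7.
Because the floor (10) lies above the market-clearing price, it is binding.
At P = 10: Qd = 23 - 2·10 = 3 and Qs = 10 - 1 = 9.
Consumer surplus without the control is ½ · (11.5 - 8) · 7 = 12.25.
With the floor, consumers buy 3 units at 10, so CS = ½ · (11.5 - 10) · 3 = 2.25.
Change in consumer surplus = 2.25 - 12.25 = -10.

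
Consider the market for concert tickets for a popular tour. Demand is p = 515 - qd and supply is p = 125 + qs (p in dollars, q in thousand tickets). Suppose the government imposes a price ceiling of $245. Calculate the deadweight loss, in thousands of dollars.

5625

Rearranging demand gives qd = 515 - p; rearranging supply gives qs = p - 125. Equilibrium: 515 - p = p - 125, so 640 = 2p and p* = 320, q* = 195.
Because the ceiling (245) lies below the market-clearing price, it is binding.
At p = 245: qd = 515 - 245 = 270 and qs = 245 - 125 = 120.
Quantity traded falls to 120. At q = 120 the demand price is 515 - 120 = 395 and the supply price is 125 + 120 = 245.
Deadweight loss = ½ · (395 - 245) · (195 - 120) = ½ · 150 · 75 = 5625.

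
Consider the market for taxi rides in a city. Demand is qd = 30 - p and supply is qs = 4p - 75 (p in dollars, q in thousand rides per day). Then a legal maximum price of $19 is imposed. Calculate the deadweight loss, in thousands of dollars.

Without the control the market clears where 30 - p = 4p - 75, i.e. p* = 21 and q* = 9.
The ceiling of 19 is below the equilibrium price 21, so it binds.
At p = 19: qd = 30 - 19 = 11 and qs = 4·19 - 75 = 1.
Quantity traded falls to 1. At q = 1 the demand price is 30 - 1 = 29 and the supply price is (75 + 1)/4 = 19.
Deadweight loss = ½ · (29 - 19) · (9 - 1) = ½ · 10 · 8 = 40.

40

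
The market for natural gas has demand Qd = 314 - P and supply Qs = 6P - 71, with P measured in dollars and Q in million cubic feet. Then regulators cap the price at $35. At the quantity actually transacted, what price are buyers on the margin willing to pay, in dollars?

175

Setting quantity demanded equal to quantity supplied, 314 - P = 6P - 71, gives P* = 55 and Q* = 259.
Because the ceiling (35) lies below the market-clearing price, it is binding.
At P = 35: Qd = 314 - 35 = 279 and Qs = 6·35 - 71 = 139.
Only 139 units reach the market. On the demand curve, the marginal buyer's willingness to pay at Q = 139 is (314 - 139) = 175.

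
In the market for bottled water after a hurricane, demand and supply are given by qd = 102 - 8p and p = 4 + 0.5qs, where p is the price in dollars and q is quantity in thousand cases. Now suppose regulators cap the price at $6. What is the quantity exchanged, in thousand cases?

4

Rearranging supply gives qs = 2p - 8. Without the control the market clears where 102 - 8p = 2p - 8, i.e. p* = 11 and q* = 14.
Since 6 < 11, the ceiling is binding.
At p = 6: qd = 102 - 8·6 = 54 and qs = 2·6 - 8 = 4.
The quantity actually transacted is the short side, supply: 4.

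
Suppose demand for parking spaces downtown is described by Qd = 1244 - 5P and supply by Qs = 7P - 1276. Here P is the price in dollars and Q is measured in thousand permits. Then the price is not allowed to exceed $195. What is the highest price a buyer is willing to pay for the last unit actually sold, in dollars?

Setting quantity demanded equal to quantity supplied, 1244 - 5P = 7P - 1276, gives P* = 210 and Q* = 194.
Since 195 < 210, the ceiling is binding.
At P = 195: Qd = 1244 - 5·195 = 269 and Qs = 7·195 - 1276 = 89.
Only 89 units reach the market. On the demand curve, the marginal buyer's willingness to pay at Q = 89 is (1244 - 89)/5 = 231.

231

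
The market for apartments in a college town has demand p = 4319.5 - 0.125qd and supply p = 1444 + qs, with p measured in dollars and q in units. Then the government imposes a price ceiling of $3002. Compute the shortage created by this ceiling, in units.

8982

Rearranging demand gives qd = 34556 - 8p; rearranging supply gives qs = p - 1444. Setting quantity demanded equal to quantity supplied, 34556 - 8p = p - 1444, gives p* = 4000 and q* = 2556.
Since 3002 < 4000, the ceiling is binding.
At p = 3002: qd = 34556 - 8·3002 = 10540 and qs = 3002 - 1444 = 1558.
Shortage = qd - qs = 10540 - 1558 = 8982.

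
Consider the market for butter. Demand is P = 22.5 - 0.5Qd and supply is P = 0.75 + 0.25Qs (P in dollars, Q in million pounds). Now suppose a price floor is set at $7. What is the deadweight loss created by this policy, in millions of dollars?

Rearranging demand gives Qd = 45 - 2P; rearranging supply gives Qs = 4P - 3. Setting quantity demanded equal to quantity supplied, 45 - 2P = 4P - 3, gives P* = 8 and Q* = 29.
The floor of 7 is below the equilibrium price 8, so it is not binding; the market clears at P* = 8, Q* = 29.
Since the control does not bind, no trades are prevented and deadweight loss is zero.

0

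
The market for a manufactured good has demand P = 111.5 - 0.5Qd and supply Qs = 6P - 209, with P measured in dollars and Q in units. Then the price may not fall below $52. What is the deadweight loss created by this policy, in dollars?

Rearranging demand gives Qd = 223 - 2P. Equilibrium: 223 - 2P = 6P - 209, so 432 = 8P and P* = 54, Q* = 115.
The floor of 52 is below the equilibrium price 54, so it is not binding; the market clears at P* = 54, Q* = 115.
Since the control does not bind, no trades are prevented and deadweight loss is zero.

0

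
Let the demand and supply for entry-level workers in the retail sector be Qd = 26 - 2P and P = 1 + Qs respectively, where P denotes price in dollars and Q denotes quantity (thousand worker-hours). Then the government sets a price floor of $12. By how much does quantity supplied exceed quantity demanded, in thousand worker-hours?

9

Rearranging supply gives Qs = P - 1. Setting quantity demanded equal to quantity supplied, 26 - 2P = P - 1, gives P* = 9 and Q* = 8.
The floor of 12 is above the equilibrium price 9, so it binds.
At P = 12: Qd = 26 - 2·12 = 2 and Qs = 12 - 1 = 11.
Surplus = Qs - Qd = 11 - 2 = 9.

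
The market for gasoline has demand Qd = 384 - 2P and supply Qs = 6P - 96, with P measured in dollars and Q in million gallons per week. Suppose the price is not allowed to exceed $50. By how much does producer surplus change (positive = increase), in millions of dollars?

In a free market, 384 - 2P = 6P - 96 gives the equilibrium P* = 60, Q* = 264.
The ceiling of 50 is below the equilibrium price 60, so it binds.
At P = 50: Qd = 384 - 2·50 = 284 and Qs = 6·50 - 96 = 204.
Producer surplus without the control is ½ · (60 - 16) · 264 = 5808.
With the ceiling, producers sell 204 units at 50, so PS = ½ · (50 - 16) · 204 = 3468.
Change in producer surplus = 3468 - 5808 = -2340.

-2340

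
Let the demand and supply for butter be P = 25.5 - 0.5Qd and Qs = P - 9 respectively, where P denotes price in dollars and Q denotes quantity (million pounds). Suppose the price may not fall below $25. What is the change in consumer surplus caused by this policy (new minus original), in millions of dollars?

Rearranging demand gives Qd = 51 - 2P. In a free market, 51 - 2P = P - 9 gives the equilibrium P* = 20, Q* = 11.
The floor of 25 is above the equilibrium price 20, so it binds.
At P = 25: Qd = 51 - 2·25 = 1 and Qs = 25 - 9 = 16.
Consumer surplus without the control is ½ · (25.5 - 20) · 11 = 30.25.
With the floor, consumers buy 1 units at 25, so CS = ½ · (25.5 - 25) · 1 = 0.25.
Change in consumer surplus = 0.25 - 30.25 = -30.

-30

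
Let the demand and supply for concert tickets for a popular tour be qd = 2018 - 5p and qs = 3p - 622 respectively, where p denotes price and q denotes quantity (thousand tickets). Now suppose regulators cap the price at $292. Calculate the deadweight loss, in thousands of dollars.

3465.6

Setting quantity demanded equal to quantity supplied, 2018 - 5p = 3p - 622, gives p* = 330 and q* = 368.
Since 292 < 330, the ceiling is binding.
At p = 292: qd = 2018 - 5·292 = 558 and qs = 3·292 - 622 = 254.
Quantity traded falls to 254. At q = 254 the demand price is (2018 - 254)/5 = 352.8 and the supply price is (622 + 254)/3 = 292.
Deadweight loss = ½ · (352.8 - 292) · (368 - 254) = ½ · 60.8 · 114 = 3465.6.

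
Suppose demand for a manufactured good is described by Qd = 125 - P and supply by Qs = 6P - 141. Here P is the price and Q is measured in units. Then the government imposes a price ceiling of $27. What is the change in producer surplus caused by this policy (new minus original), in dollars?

-594

Equilibrium: 125 - P = 6P - 141, so 266 = 7P and P* = 38, Q* = 87.
Since 27 < 38, the ceiling is binding.
At P = 27: Qd = 125 - 27 = 98 and Qs = 6·27 - 141 = 21.
Producer surplus without the control is ½ · (38 - 23.5) · 87 = 630.75.
With the ceiling, producers sell 21 units at 27, so PS = ½ · (27 - 23.5) · 21 = 36.75.
Change in producer surplus = 36.75 - 630.75 = -594.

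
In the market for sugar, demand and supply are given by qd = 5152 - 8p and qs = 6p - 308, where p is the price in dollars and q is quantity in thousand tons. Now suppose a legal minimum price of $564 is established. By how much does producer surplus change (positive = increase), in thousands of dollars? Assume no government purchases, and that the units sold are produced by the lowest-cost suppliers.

-50112

Without the control the market clears where 5152 - 8p = 6p - 308, i.e. p* = 390 and q* = 2032.
Because the floor (564) lies above the market-clearing price, it is binding.
At p = 564: qd = 5152 - 8·564 = 640 and qs = 6·564 - 308 = 3076.
Producer surplus without the control is ½ · (390 - 154/3) · 2032 = 1032256/3.
With the floor, 640 units are sold at 564. The supply price at q = 640 is 158, so PS = ½ · [(564 - 154/3) + (564 - 158)] · 640 = 881920/3.
Change in producer surplus = 881920/3 - 1032256/3 = -50112.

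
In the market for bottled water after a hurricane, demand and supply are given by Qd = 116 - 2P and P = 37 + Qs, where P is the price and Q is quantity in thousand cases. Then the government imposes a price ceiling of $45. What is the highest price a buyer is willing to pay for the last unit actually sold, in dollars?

Rearranging supply gives Qs = P - 37. Without the control the market clears where 116 - 2P = P - 37, i.e. P* = 51 and Q* = 14.
Because the ceiling (45) lies below the market-clearing price, it is binding.
At P = 45: Qd = 116 - 2·45 = 26 and Qs = 45 - 37 = 8.
Only 8 units reach the market. On the demand curve, the marginal buyer's willingness to pay at Q = 8 is (116 - 8)/2 = 54.

54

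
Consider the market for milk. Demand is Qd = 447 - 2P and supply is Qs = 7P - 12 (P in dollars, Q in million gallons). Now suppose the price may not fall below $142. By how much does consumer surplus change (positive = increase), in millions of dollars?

Without the control the market clears where 447 - 2P = 7P - 12, i.e. P* = 51 and Q* = 345.
Because the floor (142) lies above the market-clearing price, it is binding.
At P = 142: Qd = 447 - 2·142 = 163 and Qs = 7·142 - 12 = 982.
Consumer surplus without the control is ½ · (223.5 - 51) · 345 = 29756.25.
With the floor, consumers buy 163 units at 142, so CS = ½ · (223.5 - 142) · 163 = 6642.25.
Change in consumer surplus = 6642.25 - 29756.25 = -23114.

-23114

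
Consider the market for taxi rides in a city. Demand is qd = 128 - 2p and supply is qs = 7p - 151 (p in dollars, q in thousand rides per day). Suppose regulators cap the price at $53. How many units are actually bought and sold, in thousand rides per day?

Equilibrium: 128 - 2p = 7p - 151, so 279 = 9p and p* = 31, q* = 66.
Since 53 is above p* = 31, the ceiling does not bind and the free-market outcome prevails.

66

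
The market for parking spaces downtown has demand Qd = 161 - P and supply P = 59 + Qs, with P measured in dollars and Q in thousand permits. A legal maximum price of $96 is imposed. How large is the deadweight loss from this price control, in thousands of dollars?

Rearranging supply gives Qs = P - 59. Without the control the market clears where 161 - P = P - 59, i.e. P* = 110 and Q* = 51.
Because the ceiling (96) lies below the market-clearing price, it is binding.
At P = 96: Qd = 161 - 96 = 65 and Qs = 96 - 59 = 37.
Quantity traded falls to 37. At Q = 37 the demand price is 161 - 37 = 124 and the supply price is 59 + 37 = 96.
Deadweight loss = ½ · (124 - 96) · (51 - 37) = ½ · 28 · 14 = 196.

196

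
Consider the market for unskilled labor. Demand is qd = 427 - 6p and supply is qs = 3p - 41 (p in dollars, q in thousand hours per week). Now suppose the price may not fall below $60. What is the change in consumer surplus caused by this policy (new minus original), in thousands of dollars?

-728

In a free market, 427 - 6p = 3p - 41 gives the equilibrium p* = 52, q* = 115.
Because the floor (60) lies above the market-clearing price, it is binding.
At p = 60: qd = 427 - 6·60 = 67 and qs = 3·60 - 41 = 139.
Consumer surplus without the control is ½ · (427/6 - 52) · 115 = 13225/12.
With the floor, consumers buy 67 units at 60, so CS = ½ · (427/6 - 60) · 67 = 4489/12.
Change in consumer surplus = 4489/12 - 13225/12 = -728.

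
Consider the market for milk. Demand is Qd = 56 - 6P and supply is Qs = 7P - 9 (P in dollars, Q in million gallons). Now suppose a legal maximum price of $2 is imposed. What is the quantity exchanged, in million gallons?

5

Without the control the market clears where 56 - 6P = 7P - 9, i.e. P* = 5 and Q* = 26.
The ceiling of 2 is below the equilibrium price 5, so it binds.
At P = 2: Qd = 56 - 6·2 = 44 and Qs = 7·2 - 9 = 5.
The quantity actually transacted is the short side, supply: 5.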